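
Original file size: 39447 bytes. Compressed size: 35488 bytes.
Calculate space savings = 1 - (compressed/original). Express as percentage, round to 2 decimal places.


ratio = compressed/original = 35488/39447 = 0.899637
savings = 1 - ratio = 1 - 0.899637 = 0.100363
as a percentage: 0.100363 * 100 = 10.04%

Space savings = 1 - 35488/39447 = 10.04%


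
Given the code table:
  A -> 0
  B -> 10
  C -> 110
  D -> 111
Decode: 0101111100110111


Decoding:
0 -> A
10 -> B
111 -> D
110 -> C
0 -> A
110 -> C
111 -> D


Result: ABDCACD


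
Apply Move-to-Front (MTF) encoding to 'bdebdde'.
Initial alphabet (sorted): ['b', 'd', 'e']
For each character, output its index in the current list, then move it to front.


MTF encoding:
'b': index 0 in ['b', 'd', 'e'] -> ['b', 'd', 'e']
'd': index 1 in ['b', 'd', 'e'] -> ['d', 'b', 'e']
'e': index 2 in ['d', 'b', 'e'] -> ['e', 'd', 'b']
'b': index 2 in ['e', 'd', 'b'] -> ['b', 'e', 'd']
'd': index 2 in ['b', 'e', 'd'] -> ['d', 'b', 'e']
'd': index 0 in ['d', 'b', 'e'] -> ['d', 'b', 'e']
'e': index 2 in ['d', 'b', 'e'] -> ['e', 'd', 'b']


Output: [0, 1, 2, 2, 2, 0, 2]


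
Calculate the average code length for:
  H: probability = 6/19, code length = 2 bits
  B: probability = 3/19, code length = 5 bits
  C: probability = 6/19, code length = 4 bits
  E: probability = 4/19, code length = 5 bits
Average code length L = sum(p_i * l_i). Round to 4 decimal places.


Weighted contributions p_i * l_i:
  H: (6/19) * 2 = 12/19
  B: (3/19) * 5 = 15/19
  C: (6/19) * 4 = 24/19
  E: (4/19) * 5 = 20/19
Sum = (12 + 15 + 24 + 20)/19 = 71/19

L = 71/19 = 3.7368 bits/symbol


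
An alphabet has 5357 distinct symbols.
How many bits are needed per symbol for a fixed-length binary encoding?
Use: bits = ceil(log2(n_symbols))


log2(5357) = 12.3872
Bracket: 2^12 = 4096 < 5357 <= 2^13 = 8192
So ceil(log2(5357)) = 13

bits = ceil(log2(5357)) = ceil(12.3872) = 13 bits


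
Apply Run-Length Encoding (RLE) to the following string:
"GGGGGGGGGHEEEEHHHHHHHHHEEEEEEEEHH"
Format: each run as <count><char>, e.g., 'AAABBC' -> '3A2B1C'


Scanning runs left to right:
  i=0: run of 'G' x 9 -> '9G'
  i=9: run of 'H' x 1 -> '1H'
  i=10: run of 'E' x 4 -> '4E'
  i=14: run of 'H' x 9 -> '9H'
  i=23: run of 'E' x 8 -> '8E'
  i=31: run of 'H' x 2 -> '2H'

RLE = 9G1H4E9H8E2H


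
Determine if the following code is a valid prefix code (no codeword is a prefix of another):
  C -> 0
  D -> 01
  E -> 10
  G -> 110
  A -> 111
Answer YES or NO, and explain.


Checking each pair (does one codeword prefix another?):
  C='0' vs D='01': prefix -- VIOLATION

NO -- this is NOT a valid prefix code. C (0) is a prefix of D (01).


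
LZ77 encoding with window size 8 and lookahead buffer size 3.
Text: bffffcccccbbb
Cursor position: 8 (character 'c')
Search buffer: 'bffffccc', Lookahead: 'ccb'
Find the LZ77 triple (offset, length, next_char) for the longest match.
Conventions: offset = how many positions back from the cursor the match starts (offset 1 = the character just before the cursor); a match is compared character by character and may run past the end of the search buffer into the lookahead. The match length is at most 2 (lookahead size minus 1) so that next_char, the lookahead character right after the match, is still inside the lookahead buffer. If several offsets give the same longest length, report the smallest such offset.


Try each offset into the search buffer:
  offset=1 (pos 7, char 'c'): match length 2
  offset=2 (pos 6, char 'c'): match length 2
  offset=3 (pos 5, char 'c'): match length 2
  offset=4 (pos 4, char 'f'): match length 0
  offset=5 (pos 3, char 'f'): match length 0
  offset=6 (pos 2, char 'f'): match length 0
  offset=7 (pos 1, char 'f'): match length 0
  offset=8 (pos 0, char 'b'): match length 0
Longest match has length 2, found at offsets 1, 2, 3; take the smallest, offset 1.
next_char = character at position 8 + 2 = 10 -> 'b'

Best match: offset=1, length=2 (matching 'cc' starting at position 7)
LZ77 triple: (1, 2, 'b')


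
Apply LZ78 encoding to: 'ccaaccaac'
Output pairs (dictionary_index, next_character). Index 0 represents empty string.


LZ78 encoding steps:
Dictionary: {0: ''}
Step 1: w='' (idx 0), next='c' -> output (0, 'c'), add 'c' as idx 1
Step 2: w='c' (idx 1), next='a' -> output (1, 'a'), add 'ca' as idx 2
Step 3: w='' (idx 0), next='a' -> output (0, 'a'), add 'a' as idx 3
Step 4: w='c' (idx 1), next='c' -> output (1, 'c'), add 'cc' as idx 4
Step 5: w='a' (idx 3), next='a' -> output (3, 'a'), add 'aa' as idx 5
Step 6: w='c' (idx 1), end of input -> output (1, '')


Encoded: [(0, 'c'), (1, 'a'), (0, 'a'), (1, 'c'), (3, 'a'), (1, '')]


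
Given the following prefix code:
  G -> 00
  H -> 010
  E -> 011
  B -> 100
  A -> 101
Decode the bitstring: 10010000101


Decoding step by step:
Bits 100 -> B
Bits 100 -> B
Bits 00 -> G
Bits 101 -> A


Decoded message: BBGA


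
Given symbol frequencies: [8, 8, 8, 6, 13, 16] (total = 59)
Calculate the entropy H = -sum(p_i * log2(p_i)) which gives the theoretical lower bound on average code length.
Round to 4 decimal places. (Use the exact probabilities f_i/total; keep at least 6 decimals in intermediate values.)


Per-symbol terms -p_i * log2(p_i) with p_i = f_i/59:
  p = 8/59 = 0.135593: log2(p) = -2.882643, -p*log2(p) = 0.390867
  p = 8/59 = 0.135593: log2(p) = -2.882643, -p*log2(p) = 0.390867
  p = 8/59 = 0.135593: log2(p) = -2.882643, -p*log2(p) = 0.390867
  p = 6/59 = 0.101695: log2(p) = -3.297681, -p*log2(p) = 0.335357
  p = 13/59 = 0.220339: log2(p) = -2.182203, -p*log2(p) = 0.480824
  p = 16/59 = 0.271186: log2(p) = -1.882643, -p*log2(p) = 0.510547
H = 0.390867 + 0.390867 + 0.390867 + 0.335357 + 0.480824 + 0.510547 = 2.499329

H = 2.4993 bits/symbol


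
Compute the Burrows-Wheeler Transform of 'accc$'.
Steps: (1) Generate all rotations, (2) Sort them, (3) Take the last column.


Rotations (sorted):
  0: $accc -> last char: c
  1: accc$ -> last char: $
  2: c$acc -> last char: c
  3: cc$ac -> last char: c
  4: ccc$a -> last char: a


BWT = c$cca


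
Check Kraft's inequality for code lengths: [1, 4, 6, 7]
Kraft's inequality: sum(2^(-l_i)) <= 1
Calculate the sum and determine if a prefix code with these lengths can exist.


Sum = 2^(-1) + 2^(-4) + 2^(-6) + 2^(-7)
    = 0.5 + 0.0625 + 0.015625 + 0.0078125
    = 75/128 = 0.5859375
Since 0.5859375 <= 1, Kraft's inequality IS satisfied.
A prefix code with these lengths CAN exist.

Kraft sum = 0.5859375. Satisfied.


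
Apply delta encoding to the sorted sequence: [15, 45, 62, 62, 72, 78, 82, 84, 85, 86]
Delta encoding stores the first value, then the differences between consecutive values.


First value: 15
Deltas:
  45 - 15 = 30
  62 - 45 = 17
  62 - 62 = 0
  72 - 62 = 10
  78 - 72 = 6
  82 - 78 = 4
  84 - 82 = 2
  85 - 84 = 1
  86 - 85 = 1


Delta encoded: [15, 30, 17, 0, 10, 6, 4, 2, 1, 1]


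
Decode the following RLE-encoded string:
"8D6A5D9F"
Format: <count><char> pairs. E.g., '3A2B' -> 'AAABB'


Expanding each <count><char> pair:
  8D -> 'DDDDDDDD'
  6A -> 'AAAAAA'
  5D -> 'DDDDD'
  9F -> 'FFFFFFFFF'

Decoded = DDDDDDDDAAAAAADDDDDFFFFFFFFF


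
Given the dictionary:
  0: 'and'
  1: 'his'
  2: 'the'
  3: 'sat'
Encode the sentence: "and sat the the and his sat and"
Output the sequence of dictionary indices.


Look up each word in the dictionary:
  'and' -> 0
  'sat' -> 3
  'the' -> 2
  'the' -> 2
  'and' -> 0
  'his' -> 1
  'sat' -> 3
  'and' -> 0

Encoded: [0, 3, 2, 2, 0, 1, 3, 0]


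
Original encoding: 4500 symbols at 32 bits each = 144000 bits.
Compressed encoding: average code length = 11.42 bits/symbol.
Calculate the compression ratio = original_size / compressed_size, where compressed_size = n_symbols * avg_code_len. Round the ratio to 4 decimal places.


original_size = n_symbols * orig_bits = 4500 * 32 = 144000 bits
compressed_size = n_symbols * avg_code_len = 4500 * 11.42 = 51390.0 bits
ratio = original_size / compressed_size = 144000 / 51390.0 = 2.8021

Compression ratio = 2.8021


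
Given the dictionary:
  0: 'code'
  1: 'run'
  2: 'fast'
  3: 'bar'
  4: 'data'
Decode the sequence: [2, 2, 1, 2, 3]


Look up each index in the dictionary:
  2 -> 'fast'
  2 -> 'fast'
  1 -> 'run'
  2 -> 'fast'
  3 -> 'bar'

Decoded: "fast fast run fast bar"


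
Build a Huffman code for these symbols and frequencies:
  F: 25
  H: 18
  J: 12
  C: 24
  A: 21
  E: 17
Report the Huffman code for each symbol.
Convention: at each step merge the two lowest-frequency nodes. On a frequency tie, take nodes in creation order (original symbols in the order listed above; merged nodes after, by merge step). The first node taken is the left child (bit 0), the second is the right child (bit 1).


Huffman tree construction:
Step 1: Merge J(12) + E(17) = 29
Step 2: Merge H(18) + A(21) = 39
Step 3: Merge C(24) + F(25) = 49
Step 4: Merge (J+E)(29) + (H+A)(39) = 68
Step 5: Merge (C+F)(49) + ((J+E)+(H+A))(68) = 117
Read each symbol's code off the tree from the root (left child = 0, right child = 1).

Codes:
  F: 01 (length 2)
  H: 110 (length 3)
  J: 100 (length 3)
  C: 00 (length 2)
  A: 111 (length 3)
  E: 101 (length 3)
Average code length: 302/117 = 2.5812 bits/symbol


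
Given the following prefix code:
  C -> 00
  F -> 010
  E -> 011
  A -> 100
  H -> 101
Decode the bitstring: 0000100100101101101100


Decoding step by step:
Bits 00 -> C
Bits 00 -> C
Bits 100 -> A
Bits 100 -> A
Bits 101 -> H
Bits 101 -> H
Bits 101 -> H
Bits 100 -> A


Decoded message: CCAAHHHA


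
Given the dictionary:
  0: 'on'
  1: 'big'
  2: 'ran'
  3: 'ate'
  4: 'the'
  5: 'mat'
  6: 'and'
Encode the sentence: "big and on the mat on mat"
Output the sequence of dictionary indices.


Look up each word in the dictionary:
  'big' -> 1
  'and' -> 6
  'on' -> 0
  'the' -> 4
  'mat' -> 5
  'on' -> 0
  'mat' -> 5

Encoded: [1, 6, 0, 4, 5, 0, 5]


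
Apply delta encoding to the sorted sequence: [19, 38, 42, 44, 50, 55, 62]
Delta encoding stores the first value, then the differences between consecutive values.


First value: 19
Deltas:
  38 - 19 = 19
  42 - 38 = 4
  44 - 42 = 2
  50 - 44 = 6
  55 - 50 = 5
  62 - 55 = 7


Delta encoded: [19, 19, 4, 2, 6, 5, 7]


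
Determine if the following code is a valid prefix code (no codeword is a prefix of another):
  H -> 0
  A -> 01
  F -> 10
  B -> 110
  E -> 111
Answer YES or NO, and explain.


Checking each pair (does one codeword prefix another?):
  H='0' vs A='01': prefix -- VIOLATION

NO -- this is NOT a valid prefix code. H (0) is a prefix of A (01).


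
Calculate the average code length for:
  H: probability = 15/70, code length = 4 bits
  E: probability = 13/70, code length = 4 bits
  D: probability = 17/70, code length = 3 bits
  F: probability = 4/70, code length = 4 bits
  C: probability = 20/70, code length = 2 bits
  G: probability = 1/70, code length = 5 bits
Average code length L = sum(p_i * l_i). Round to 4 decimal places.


Weighted contributions p_i * l_i:
  H: (15/70) * 4 = 60/70
  E: (13/70) * 4 = 52/70
  D: (17/70) * 3 = 51/70
  F: (4/70) * 4 = 16/70
  C: (20/70) * 2 = 40/70
  G: (1/70) * 5 = 5/70
Sum = (60 + 52 + 51 + 16 + 40 + 5)/70 = 224/70

L = 224/70 = 3.2000 bits/symbol


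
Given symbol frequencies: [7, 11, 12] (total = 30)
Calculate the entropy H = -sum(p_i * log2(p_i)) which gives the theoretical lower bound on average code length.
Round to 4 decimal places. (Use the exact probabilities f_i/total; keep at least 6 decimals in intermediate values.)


Per-symbol terms -p_i * log2(p_i) with p_i = f_i/30:
  p = 7/30 = 0.233333: log2(p) = -2.099536, -p*log2(p) = 0.489892
  p = 11/30 = 0.366667: log2(p) = -1.447459, -p*log2(p) = 0.530735
  p = 12/30 = 0.400000: log2(p) = -1.321928, -p*log2(p) = 0.528771
H = 0.489892 + 0.530735 + 0.528771 = 1.549398

H = 1.5494 bits/symbol


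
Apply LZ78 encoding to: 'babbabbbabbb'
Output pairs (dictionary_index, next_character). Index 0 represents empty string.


LZ78 encoding steps:
Dictionary: {0: ''}
Step 1: w='' (idx 0), next='b' -> output (0, 'b'), add 'b' as idx 1
Step 2: w='' (idx 0), next='a' -> output (0, 'a'), add 'a' as idx 2
Step 3: w='b' (idx 1), next='b' -> output (1, 'b'), add 'bb' as idx 3
Step 4: w='a' (idx 2), next='b' -> output (2, 'b'), add 'ab' as idx 4
Step 5: w='bb' (idx 3), next='a' -> output (3, 'a'), add 'bba' as idx 5
Step 6: w='bb' (idx 3), next='b' -> output (3, 'b'), add 'bbb' as idx 6


Encoded: [(0, 'b'), (0, 'a'), (1, 'b'), (2, 'b'), (3, 'a'), (3, 'b')]


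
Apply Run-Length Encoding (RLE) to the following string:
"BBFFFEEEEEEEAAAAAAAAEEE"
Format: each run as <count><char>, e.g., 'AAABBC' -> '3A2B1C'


Scanning runs left to right:
  i=0: run of 'B' x 2 -> '2B'
  i=2: run of 'F' x 3 -> '3F'
  i=5: run of 'E' x 7 -> '7E'
  i=12: run of 'A' x 8 -> '8A'
  i=20: run of 'E' x 3 -> '3E'

RLE = 2B3F7E8A3E


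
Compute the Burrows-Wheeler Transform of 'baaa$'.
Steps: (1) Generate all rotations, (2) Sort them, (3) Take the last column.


Rotations (sorted):
  0: $baaa -> last char: a
  1: a$baa -> last char: a
  2: aa$ba -> last char: a
  3: aaa$b -> last char: b
  4: baaa$ -> last char: $


BWT = aaab$


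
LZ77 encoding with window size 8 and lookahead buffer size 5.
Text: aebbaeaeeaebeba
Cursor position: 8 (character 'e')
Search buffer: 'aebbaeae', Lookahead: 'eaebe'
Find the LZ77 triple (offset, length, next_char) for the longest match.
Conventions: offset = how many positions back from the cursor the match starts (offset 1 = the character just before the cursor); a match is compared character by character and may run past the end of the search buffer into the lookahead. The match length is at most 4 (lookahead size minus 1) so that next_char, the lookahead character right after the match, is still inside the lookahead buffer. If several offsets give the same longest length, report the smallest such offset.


Try each offset into the search buffer:
  offset=1 (pos 7, char 'e'): match length 1
  offset=2 (pos 6, char 'a'): match length 0
  offset=3 (pos 5, char 'e'): match length 3
  offset=4 (pos 4, char 'a'): match length 0
  offset=5 (pos 3, char 'b'): match length 0
  offset=6 (pos 2, char 'b'): match length 0
  offset=7 (pos 1, char 'e'): match length 1
  offset=8 (pos 0, char 'a'): match length 0
Longest match has length 3 at offset 3.
next_char = character at position 8 + 3 = 11 -> 'b'

Best match: offset=3, length=3 (matching 'eae' starting at position 5)
LZ77 triple: (3, 3, 'b')


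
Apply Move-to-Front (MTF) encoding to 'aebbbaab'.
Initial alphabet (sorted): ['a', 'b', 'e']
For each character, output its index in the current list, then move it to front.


MTF encoding:
'a': index 0 in ['a', 'b', 'e'] -> ['a', 'b', 'e']
'e': index 2 in ['a', 'b', 'e'] -> ['e', 'a', 'b']
'b': index 2 in ['e', 'a', 'b'] -> ['b', 'e', 'a']
'b': index 0 in ['b', 'e', 'a'] -> ['b', 'e', 'a']
'b': index 0 in ['b', 'e', 'a'] -> ['b', 'e', 'a']
'a': index 2 in ['b', 'e', 'a'] -> ['a', 'b', 'e']
'a': index 0 in ['a', 'b', 'e'] -> ['a', 'b', 'e']
'b': index 1 in ['a', 'b', 'e'] -> ['b', 'a', 'e']


Output: [0, 2, 2, 0, 0, 2, 0, 1]


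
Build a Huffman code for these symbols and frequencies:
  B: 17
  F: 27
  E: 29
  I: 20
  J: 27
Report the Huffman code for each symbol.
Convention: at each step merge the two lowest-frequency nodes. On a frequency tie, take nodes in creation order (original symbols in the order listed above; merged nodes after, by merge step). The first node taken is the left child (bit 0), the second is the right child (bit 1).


Huffman tree construction:
Step 1: Merge B(17) + I(20) = 37
Step 2: Merge F(27) + J(27) = 54
Step 3: Merge E(29) + (B+I)(37) = 66
Step 4: Merge (F+J)(54) + (E+(B+I))(66) = 120
Read each symbol's code off the tree from the root (left child = 0, right child = 1).

Codes:
  B: 110 (length 3)
  F: 00 (length 2)
  E: 10 (length 2)
  I: 111 (length 3)
  J: 01 (length 2)
Average code length: 277/120 = 2.3083 bits/symbol


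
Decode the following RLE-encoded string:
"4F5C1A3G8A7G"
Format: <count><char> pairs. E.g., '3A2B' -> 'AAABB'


Expanding each <count><char> pair:
  4F -> 'FFFF'
  5C -> 'CCCCC'
  1A -> 'A'
  3G -> 'GGG'
  8A -> 'AAAAAAAA'
  7G -> 'GGGGGGG'

Decoded = FFFFCCCCCAGGGAAAAAAAAGGGGGGG


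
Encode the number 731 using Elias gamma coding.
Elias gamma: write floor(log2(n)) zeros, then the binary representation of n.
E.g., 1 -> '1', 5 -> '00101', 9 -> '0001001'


num_bits = floor(log2(731)) + 1 = 10
leading_zeros = num_bits - 1 = 9
binary(731) = 1011011011

Elias gamma(731) = '000000000' + '1011011011' = 0000000001011011011 (19 bits)


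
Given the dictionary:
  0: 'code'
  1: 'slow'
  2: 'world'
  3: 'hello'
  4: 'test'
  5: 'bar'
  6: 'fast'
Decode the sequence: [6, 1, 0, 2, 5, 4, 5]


Look up each index in the dictionary:
  6 -> 'fast'
  1 -> 'slow'
  0 -> 'code'
  2 -> 'world'
  5 -> 'bar'
  4 -> 'test'
  5 -> 'bar'

Decoded: "fast slow code world bar test bar"


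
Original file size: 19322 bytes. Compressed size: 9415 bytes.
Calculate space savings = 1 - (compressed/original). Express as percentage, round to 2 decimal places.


ratio = compressed/original = 9415/19322 = 0.487268
savings = 1 - ratio = 1 - 0.487268 = 0.512732
as a percentage: 0.512732 * 100 = 51.27%

Space savings = 1 - 9415/19322 = 51.27%


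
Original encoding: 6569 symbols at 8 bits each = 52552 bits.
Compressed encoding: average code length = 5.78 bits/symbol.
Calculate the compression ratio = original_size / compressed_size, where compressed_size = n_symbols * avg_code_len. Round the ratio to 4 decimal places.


original_size = n_symbols * orig_bits = 6569 * 8 = 52552 bits
compressed_size = n_symbols * avg_code_len = 6569 * 5.78 = 37968.82 bits
ratio = original_size / compressed_size = 52552 / 37968.82 = 1.3841

Compression ratio = 1.3841


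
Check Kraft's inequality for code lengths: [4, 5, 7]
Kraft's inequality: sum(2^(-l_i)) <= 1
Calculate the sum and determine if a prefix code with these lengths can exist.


Sum = 2^(-4) + 2^(-5) + 2^(-7)
    = 0.0625 + 0.03125 + 0.0078125
    = 13/128 = 0.1015625
Since 0.1015625 <= 1, Kraft's inequality IS satisfied.
A prefix code with these lengths CAN exist.

Kraft sum = 0.1015625. Satisfied.


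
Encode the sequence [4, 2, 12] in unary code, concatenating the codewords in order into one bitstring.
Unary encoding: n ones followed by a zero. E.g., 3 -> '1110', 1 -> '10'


Encode each number as n ones followed by a terminating 0:
  4 -> 11110 (5 bits)
  2 -> 110 (3 bits)
  12 -> 1111111111110 (13 bits)
Total length = 5 + 3 + 13 = 21 bits.

Unary([4, 2, 12]) = 111101101111111111110 (21 bits)


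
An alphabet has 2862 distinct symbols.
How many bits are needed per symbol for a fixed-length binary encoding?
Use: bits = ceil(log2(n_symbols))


log2(2862) = 11.4828
Bracket: 2^11 = 2048 < 2862 <= 2^12 = 4096
So ceil(log2(2862)) = 12

bits = ceil(log2(2862)) = ceil(11.4828) = 12 bits


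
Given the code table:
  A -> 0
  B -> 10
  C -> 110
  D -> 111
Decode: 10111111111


Decoding:
10 -> B
111 -> D
111 -> D
111 -> D


Result: BDDD


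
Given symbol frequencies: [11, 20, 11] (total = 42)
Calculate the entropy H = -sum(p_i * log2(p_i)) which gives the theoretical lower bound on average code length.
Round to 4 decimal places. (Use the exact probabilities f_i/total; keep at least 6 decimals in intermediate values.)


Per-symbol terms -p_i * log2(p_i) with p_i = f_i/42:
  p = 11/42 = 0.261905: log2(p) = -1.932886, -p*log2(p) = 0.506232
  p = 20/42 = 0.476190: log2(p) = -1.070389, -p*log2(p) = 0.509709
  p = 11/42 = 0.261905: log2(p) = -1.932886, -p*log2(p) = 0.506232
H = 0.506232 + 0.509709 + 0.506232 = 1.522173

H = 1.5222 bits/symbol


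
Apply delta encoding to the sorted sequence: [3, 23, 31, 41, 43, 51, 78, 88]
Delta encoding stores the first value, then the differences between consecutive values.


First value: 3
Deltas:
  23 - 3 = 20
  31 - 23 = 8
  41 - 31 = 10
  43 - 41 = 2
  51 - 43 = 8
  78 - 51 = 27
  88 - 78 = 10


Delta encoded: [3, 20, 8, 10, 2, 8, 27, 10]


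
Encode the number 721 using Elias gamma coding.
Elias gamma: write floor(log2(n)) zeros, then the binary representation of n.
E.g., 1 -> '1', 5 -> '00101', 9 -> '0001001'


num_bits = floor(log2(721)) + 1 = 10
leading_zeros = num_bits - 1 = 9
binary(721) = 1011010001

Elias gamma(721) = '000000000' + '1011010001' = 0000000001011010001 (19 bits)


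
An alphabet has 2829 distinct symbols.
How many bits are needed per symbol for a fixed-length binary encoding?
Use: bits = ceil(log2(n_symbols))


log2(2829) = 11.4661
Bracket: 2^11 = 2048 < 2829 <= 2^12 = 4096
So ceil(log2(2829)) = 12

bits = ceil(log2(2829)) = ceil(11.4661) = 12 bits


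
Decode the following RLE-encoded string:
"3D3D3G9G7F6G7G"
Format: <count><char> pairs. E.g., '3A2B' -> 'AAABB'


Expanding each <count><char> pair:
  3D -> 'DDD'
  3D -> 'DDD'
  3G -> 'GGG'
  9G -> 'GGGGGGGGG'
  7F -> 'FFFFFFF'
  6G -> 'GGGGGG'
  7G -> 'GGGGGGG'

Decoded = DDDDDDGGGGGGGGGGGGFFFFFFFGGGGGGGGGGGGG


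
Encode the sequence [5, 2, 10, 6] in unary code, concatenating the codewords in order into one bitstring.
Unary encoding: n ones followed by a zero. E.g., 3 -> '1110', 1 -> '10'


Encode each number as n ones followed by a terminating 0:
  5 -> 111110 (6 bits)
  2 -> 110 (3 bits)
  10 -> 11111111110 (11 bits)
  6 -> 1111110 (7 bits)
Total length = 6 + 3 + 11 + 7 = 27 bits.

Unary([5, 2, 10, 6]) = 111110110111111111101111110 (27 bits)


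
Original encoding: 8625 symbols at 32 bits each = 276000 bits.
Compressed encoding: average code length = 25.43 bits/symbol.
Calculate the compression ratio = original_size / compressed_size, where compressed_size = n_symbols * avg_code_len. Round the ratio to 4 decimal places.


original_size = n_symbols * orig_bits = 8625 * 32 = 276000 bits
compressed_size = n_symbols * avg_code_len = 8625 * 25.43 = 219333.75 bits
ratio = original_size / compressed_size = 276000 / 219333.75 = 1.2584

Compression ratio = 1.2584


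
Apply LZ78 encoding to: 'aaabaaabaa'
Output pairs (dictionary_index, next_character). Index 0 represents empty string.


LZ78 encoding steps:
Dictionary: {0: ''}
Step 1: w='' (idx 0), next='a' -> output (0, 'a'), add 'a' as idx 1
Step 2: w='a' (idx 1), next='a' -> output (1, 'a'), add 'aa' as idx 2
Step 3: w='' (idx 0), next='b' -> output (0, 'b'), add 'b' as idx 3
Step 4: w='aa' (idx 2), next='a' -> output (2, 'a'), add 'aaa' as idx 4
Step 5: w='b' (idx 3), next='a' -> output (3, 'a'), add 'ba' as idx 5
Step 6: w='a' (idx 1), end of input -> output (1, '')


Encoded: [(0, 'a'), (1, 'a'), (0, 'b'), (2, 'a'), (3, 'a'), (1, '')]


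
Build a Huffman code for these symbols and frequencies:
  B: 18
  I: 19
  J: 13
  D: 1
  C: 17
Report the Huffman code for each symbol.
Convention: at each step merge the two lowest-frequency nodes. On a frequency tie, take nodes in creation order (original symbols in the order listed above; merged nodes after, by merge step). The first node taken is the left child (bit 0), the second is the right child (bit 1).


Huffman tree construction:
Step 1: Merge D(1) + J(13) = 14
Step 2: Merge (D+J)(14) + C(17) = 31
Step 3: Merge B(18) + I(19) = 37
Step 4: Merge ((D+J)+C)(31) + (B+I)(37) = 68
Read each symbol's code off the tree from the root (left child = 0, right child = 1).

Codes:
  B: 10 (length 2)
  I: 11 (length 2)
  J: 001 (length 3)
  D: 000 (length 3)
  C: 01 (length 2)
Average code length: 150/68 = 2.2059 bits/symbol


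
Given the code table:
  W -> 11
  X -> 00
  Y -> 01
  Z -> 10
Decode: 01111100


Decoding:
01 -> Y
11 -> W
11 -> W
00 -> X


Result: YWWX


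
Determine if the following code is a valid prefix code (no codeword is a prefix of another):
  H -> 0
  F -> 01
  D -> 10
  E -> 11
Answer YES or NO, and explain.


Checking each pair (does one codeword prefix another?):
  H='0' vs F='01': prefix -- VIOLATION

NO -- this is NOT a valid prefix code. H (0) is a prefix of F (01).


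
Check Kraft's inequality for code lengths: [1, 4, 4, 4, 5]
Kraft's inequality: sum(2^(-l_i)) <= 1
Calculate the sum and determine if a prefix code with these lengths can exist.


Sum = 2^(-1) + 2^(-4) + 2^(-4) + 2^(-4) + 2^(-5)
    = 0.5 + 0.0625 + 0.0625 + 0.0625 + 0.03125
    = 23/32 = 0.71875
Since 0.71875 <= 1, Kraft's inequality IS satisfied.
A prefix code with these lengths CAN exist.

Kraft sum = 0.71875. Satisfied.


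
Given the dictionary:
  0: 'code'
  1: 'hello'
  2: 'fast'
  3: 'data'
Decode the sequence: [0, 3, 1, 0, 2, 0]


Look up each index in the dictionary:
  0 -> 'code'
  3 -> 'data'
  1 -> 'hello'
  0 -> 'code'
  2 -> 'fast'
  0 -> 'code'

Decoded: "code data hello code fast code"


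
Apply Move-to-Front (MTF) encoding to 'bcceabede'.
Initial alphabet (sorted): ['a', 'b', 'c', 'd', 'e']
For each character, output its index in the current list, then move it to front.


MTF encoding:
'b': index 1 in ['a', 'b', 'c', 'd', 'e'] -> ['b', 'a', 'c', 'd', 'e']
'c': index 2 in ['b', 'a', 'c', 'd', 'e'] -> ['c', 'b', 'a', 'd', 'e']
'c': index 0 in ['c', 'b', 'a', 'd', 'e'] -> ['c', 'b', 'a', 'd', 'e']
'e': index 4 in ['c', 'b', 'a', 'd', 'e'] -> ['e', 'c', 'b', 'a', 'd']
'a': index 3 in ['e', 'c', 'b', 'a', 'd'] -> ['a', 'e', 'c', 'b', 'd']
'b': index 3 in ['a', 'e', 'c', 'b', 'd'] -> ['b', 'a', 'e', 'c', 'd']
'e': index 2 in ['b', 'a', 'e', 'c', 'd'] -> ['e', 'b', 'a', 'c', 'd']
'd': index 4 in ['e', 'b', 'a', 'c', 'd'] -> ['d', 'e', 'b', 'a', 'c']
'e': index 1 in ['d', 'e', 'b', 'a', 'c'] -> ['e', 'd', 'b', 'a', 'c']


Output: [1, 2, 0, 4, 3, 3, 2, 4, 1]


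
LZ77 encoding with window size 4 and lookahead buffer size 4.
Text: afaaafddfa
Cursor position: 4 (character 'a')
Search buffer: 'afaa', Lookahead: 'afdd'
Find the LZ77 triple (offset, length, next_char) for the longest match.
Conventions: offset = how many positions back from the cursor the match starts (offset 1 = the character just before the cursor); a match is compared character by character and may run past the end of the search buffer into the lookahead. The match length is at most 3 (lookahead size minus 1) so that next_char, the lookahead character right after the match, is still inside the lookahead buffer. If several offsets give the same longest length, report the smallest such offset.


Try each offset into the search buffer:
  offset=1 (pos 3, char 'a'): match length 1
  offset=2 (pos 2, char 'a'): match length 1
  offset=3 (pos 1, char 'f'): match length 0
  offset=4 (pos 0, char 'a'): match length 2
Longest match has length 2 at offset 4.
next_char = character at position 4 + 2 = 6 -> 'd'

Best match: offset=4, length=2 (matching 'af' starting at position 0)
LZ77 triple: (4, 2, 'd')


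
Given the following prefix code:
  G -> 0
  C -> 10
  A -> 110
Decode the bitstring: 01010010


Decoding step by step:
Bits 0 -> G
Bits 10 -> C
Bits 10 -> C
Bits 0 -> G
Bits 10 -> C


Decoded message: GCCGC


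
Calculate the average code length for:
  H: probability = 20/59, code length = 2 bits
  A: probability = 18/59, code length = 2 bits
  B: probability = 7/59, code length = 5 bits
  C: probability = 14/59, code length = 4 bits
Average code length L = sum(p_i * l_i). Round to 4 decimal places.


Weighted contributions p_i * l_i:
  H: (20/59) * 2 = 40/59
  A: (18/59) * 2 = 36/59
  B: (7/59) * 5 = 35/59
  C: (14/59) * 4 = 56/59
Sum = (40 + 36 + 35 + 56)/59 = 167/59

L = 167/59 = 2.8305 bits/symbol


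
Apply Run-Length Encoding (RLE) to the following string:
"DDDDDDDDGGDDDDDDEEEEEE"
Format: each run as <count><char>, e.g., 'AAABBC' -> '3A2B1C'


Scanning runs left to right:
  i=0: run of 'D' x 8 -> '8D'
  i=8: run of 'G' x 2 -> '2G'
  i=10: run of 'D' x 6 -> '6D'
  i=16: run of 'E' x 6 -> '6E'

RLE = 8D2G6D6E


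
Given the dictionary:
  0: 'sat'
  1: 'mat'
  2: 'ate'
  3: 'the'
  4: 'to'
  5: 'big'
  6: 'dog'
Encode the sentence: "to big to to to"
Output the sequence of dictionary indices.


Look up each word in the dictionary:
  'to' -> 4
  'big' -> 5
  'to' -> 4
  'to' -> 4
  'to' -> 4

Encoded: [4, 5, 4, 4, 4]


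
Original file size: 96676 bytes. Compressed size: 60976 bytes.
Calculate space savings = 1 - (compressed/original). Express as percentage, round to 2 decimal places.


ratio = compressed/original = 60976/96676 = 0.630725
savings = 1 - ratio = 1 - 0.630725 = 0.369275
as a percentage: 0.369275 * 100 = 36.93%

Space savings = 1 - 60976/96676 = 36.93%


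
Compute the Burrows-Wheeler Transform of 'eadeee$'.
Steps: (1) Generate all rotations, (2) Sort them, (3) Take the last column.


Rotations (sorted):
  0: $eadeee -> last char: e
  1: adeee$e -> last char: e
  2: deee$ea -> last char: a
  3: e$eadee -> last char: e
  4: eadeee$ -> last char: $
  5: ee$eade -> last char: e
  6: eee$ead -> last char: d


BWT = eeae$ed


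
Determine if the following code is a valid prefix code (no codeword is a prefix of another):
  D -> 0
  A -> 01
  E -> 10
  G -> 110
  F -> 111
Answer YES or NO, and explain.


Checking each pair (does one codeword prefix another?):
  D='0' vs A='01': prefix -- VIOLATION

NO -- this is NOT a valid prefix code. D (0) is a prefix of A (01).


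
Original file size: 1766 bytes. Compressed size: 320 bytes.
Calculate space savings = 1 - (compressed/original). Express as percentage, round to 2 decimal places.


ratio = compressed/original = 320/1766 = 0.1812
savings = 1 - ratio = 1 - 0.1812 = 0.8188
as a percentage: 0.8188 * 100 = 81.88%

Space savings = 1 - 320/1766 = 81.88%


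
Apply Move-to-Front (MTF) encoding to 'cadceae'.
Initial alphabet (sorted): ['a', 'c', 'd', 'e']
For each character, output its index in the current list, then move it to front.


MTF encoding:
'c': index 1 in ['a', 'c', 'd', 'e'] -> ['c', 'a', 'd', 'e']
'a': index 1 in ['c', 'a', 'd', 'e'] -> ['a', 'c', 'd', 'e']
'd': index 2 in ['a', 'c', 'd', 'e'] -> ['d', 'a', 'c', 'e']
'c': index 2 in ['d', 'a', 'c', 'e'] -> ['c', 'd', 'a', 'e']
'e': index 3 in ['c', 'd', 'a', 'e'] -> ['e', 'c', 'd', 'a']
'a': index 3 in ['e', 'c', 'd', 'a'] -> ['a', 'e', 'c', 'd']
'e': index 1 in ['a', 'e', 'c', 'd'] -> ['e', 'a', 'c', 'd']


Output: [1, 1, 2, 2, 3, 3, 1]


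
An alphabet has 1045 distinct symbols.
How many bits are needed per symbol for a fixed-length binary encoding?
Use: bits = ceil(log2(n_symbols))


log2(1045) = 10.0293
Bracket: 2^10 = 1024 < 1045 <= 2^11 = 2048
So ceil(log2(1045)) = 11

bits = ceil(log2(1045)) = ceil(10.0293) = 11 bits


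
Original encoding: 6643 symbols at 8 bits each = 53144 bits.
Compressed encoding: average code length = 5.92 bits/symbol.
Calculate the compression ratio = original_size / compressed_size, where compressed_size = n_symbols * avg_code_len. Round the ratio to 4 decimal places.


original_size = n_symbols * orig_bits = 6643 * 8 = 53144 bits
compressed_size = n_symbols * avg_code_len = 6643 * 5.92 = 39326.56 bits
ratio = original_size / compressed_size = 53144 / 39326.56 = 1.3514

Compression ratio = 1.3514


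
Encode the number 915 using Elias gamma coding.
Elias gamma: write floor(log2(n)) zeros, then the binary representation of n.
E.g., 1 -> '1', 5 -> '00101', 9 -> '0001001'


num_bits = floor(log2(915)) + 1 = 10
leading_zeros = num_bits - 1 = 9
binary(915) = 1110010011

Elias gamma(915) = '000000000' + '1110010011' = 0000000001110010011 (19 bits)


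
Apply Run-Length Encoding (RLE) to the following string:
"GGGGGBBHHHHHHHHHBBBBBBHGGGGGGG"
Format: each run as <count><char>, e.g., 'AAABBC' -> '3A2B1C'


Scanning runs left to right:
  i=0: run of 'G' x 5 -> '5G'
  i=5: run of 'B' x 2 -> '2B'
  i=7: run of 'H' x 9 -> '9H'
  i=16: run of 'B' x 6 -> '6B'
  i=22: run of 'H' x 1 -> '1H'
  i=23: run of 'G' x 7 -> '7G'

RLE = 5G2B9H6B1H7G


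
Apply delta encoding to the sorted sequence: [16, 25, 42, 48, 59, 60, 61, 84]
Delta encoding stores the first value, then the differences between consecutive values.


First value: 16
Deltas:
  25 - 16 = 9
  42 - 25 = 17
  48 - 42 = 6
  59 - 48 = 11
  60 - 59 = 1
  61 - 60 = 1
  84 - 61 = 23


Delta encoded: [16, 9, 17, 6, 11, 1, 1, 23]


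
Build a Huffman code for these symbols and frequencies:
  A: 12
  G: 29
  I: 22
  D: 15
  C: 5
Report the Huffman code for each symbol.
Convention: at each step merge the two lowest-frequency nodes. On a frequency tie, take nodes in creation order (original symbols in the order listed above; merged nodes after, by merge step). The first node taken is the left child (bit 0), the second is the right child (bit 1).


Huffman tree construction:
Step 1: Merge C(5) + A(12) = 17
Step 2: Merge D(15) + (C+A)(17) = 32
Step 3: Merge I(22) + G(29) = 51
Step 4: Merge (D+(C+A))(32) + (I+G)(51) = 83
Read each symbol's code off the tree from the root (left child = 0, right child = 1).

Codes:
  A: 011 (length 3)
  G: 11 (length 2)
  I: 10 (length 2)
  D: 00 (length 2)
  C: 010 (length 3)
Average code length: 183/83 = 2.2048 bits/symbol


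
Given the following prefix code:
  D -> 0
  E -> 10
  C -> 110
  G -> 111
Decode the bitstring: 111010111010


Decoding step by step:
Bits 111 -> G
Bits 0 -> D
Bits 10 -> E
Bits 111 -> G
Bits 0 -> D
Bits 10 -> E


Decoded message: GDEGDE


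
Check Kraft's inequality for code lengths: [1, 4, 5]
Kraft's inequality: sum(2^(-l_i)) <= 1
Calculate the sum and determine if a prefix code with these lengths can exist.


Sum = 2^(-1) + 2^(-4) + 2^(-5)
    = 0.5 + 0.0625 + 0.03125
    = 19/32 = 0.59375
Since 0.59375 <= 1, Kraft's inequality IS satisfied.
A prefix code with these lengths CAN exist.

Kraft sum = 0.59375. Satisfied.


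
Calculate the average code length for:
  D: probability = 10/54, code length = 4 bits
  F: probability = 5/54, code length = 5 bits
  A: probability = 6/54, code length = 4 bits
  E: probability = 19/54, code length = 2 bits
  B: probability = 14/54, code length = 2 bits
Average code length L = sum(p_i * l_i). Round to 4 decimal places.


Weighted contributions p_i * l_i:
  D: (10/54) * 4 = 40/54
  F: (5/54) * 5 = 25/54
  A: (6/54) * 4 = 24/54
  E: (19/54) * 2 = 38/54
  B: (14/54) * 2 = 28/54
Sum = (40 + 25 + 24 + 38 + 28)/54 = 155/54

L = 155/54 = 2.8704 bits/symbol


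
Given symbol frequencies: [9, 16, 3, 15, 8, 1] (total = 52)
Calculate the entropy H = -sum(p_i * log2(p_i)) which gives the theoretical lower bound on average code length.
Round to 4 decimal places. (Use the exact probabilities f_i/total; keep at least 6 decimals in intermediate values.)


Per-symbol terms -p_i * log2(p_i) with p_i = f_i/52:
  p = 9/52 = 0.173077: log2(p) = -2.530515, -p*log2(p) = 0.437974
  p = 16/52 = 0.307692: log2(p) = -1.700440, -p*log2(p) = 0.523212
  p = 3/52 = 0.057692: log2(p) = -4.115477, -p*log2(p) = 0.237431
  p = 15/52 = 0.288462: log2(p) = -1.793549, -p*log2(p) = 0.517370
  p = 8/52 = 0.153846: log2(p) = -2.700440, -p*log2(p) = 0.415452
  p = 1/52 = 0.019231: log2(p) = -5.700440, -p*log2(p) = 0.109624
H = 0.437974 + 0.523212 + 0.237431 + 0.517370 + 0.415452 + 0.109624 = 2.241063

H = 2.2411 bits/symbol


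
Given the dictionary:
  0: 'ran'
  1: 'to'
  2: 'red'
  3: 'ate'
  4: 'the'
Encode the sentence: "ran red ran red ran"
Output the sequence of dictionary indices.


Look up each word in the dictionary:
  'ran' -> 0
  'red' -> 2
  'ran' -> 0
  'red' -> 2
  'ran' -> 0

Encoded: [0, 2, 0, 2, 0]


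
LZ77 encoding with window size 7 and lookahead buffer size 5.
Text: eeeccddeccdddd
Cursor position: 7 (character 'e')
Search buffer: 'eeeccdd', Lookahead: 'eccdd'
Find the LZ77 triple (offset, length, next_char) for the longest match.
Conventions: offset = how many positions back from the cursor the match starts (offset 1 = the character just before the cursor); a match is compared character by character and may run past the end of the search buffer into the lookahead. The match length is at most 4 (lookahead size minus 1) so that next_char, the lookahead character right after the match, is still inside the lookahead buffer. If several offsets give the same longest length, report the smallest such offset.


Try each offset into the search buffer:
  offset=1 (pos 6, char 'd'): match length 0
  offset=2 (pos 5, char 'd'): match length 0
  offset=3 (pos 4, char 'c'): match length 0
  offset=4 (pos 3, char 'c'): match length 0
  offset=5 (pos 2, char 'e'): match length 4
  offset=6 (pos 1, char 'e'): match length 1
  offset=7 (pos 0, char 'e'): match length 1
Longest match has length 4 at offset 5.
next_char = character at position 7 + 4 = 11 -> 'd'

Best match: offset=5, length=4 (matching 'eccd' starting at position 2)
LZ77 triple: (5, 4, 'd')


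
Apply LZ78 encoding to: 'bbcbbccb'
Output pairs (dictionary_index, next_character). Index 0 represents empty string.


LZ78 encoding steps:
Dictionary: {0: ''}
Step 1: w='' (idx 0), next='b' -> output (0, 'b'), add 'b' as idx 1
Step 2: w='b' (idx 1), next='c' -> output (1, 'c'), add 'bc' as idx 2
Step 3: w='b' (idx 1), next='b' -> output (1, 'b'), add 'bb' as idx 3
Step 4: w='' (idx 0), next='c' -> output (0, 'c'), add 'c' as idx 4
Step 5: w='c' (idx 4), next='b' -> output (4, 'b'), add 'cb' as idx 5


Encoded: [(0, 'b'), (1, 'c'), (1, 'b'), (0, 'c'), (4, 'b')]


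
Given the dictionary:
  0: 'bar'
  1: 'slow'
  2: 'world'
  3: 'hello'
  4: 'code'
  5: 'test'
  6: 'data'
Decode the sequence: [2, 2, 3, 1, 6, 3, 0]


Look up each index in the dictionary:
  2 -> 'world'
  2 -> 'world'
  3 -> 'hello'
  1 -> 'slow'
  6 -> 'data'
  3 -> 'hello'
  0 -> 'bar'

Decoded: "world world hello slow data hello bar"


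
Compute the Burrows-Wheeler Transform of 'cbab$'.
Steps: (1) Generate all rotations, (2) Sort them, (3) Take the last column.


Rotations (sorted):
  0: $cbab -> last char: b
  1: ab$cb -> last char: b
  2: b$cba -> last char: a
  3: bab$c -> last char: c
  4: cbab$ -> last char: $


BWT = bbac$


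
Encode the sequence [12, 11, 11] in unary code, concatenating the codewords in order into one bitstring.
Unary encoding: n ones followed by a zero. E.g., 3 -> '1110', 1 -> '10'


Encode each number as n ones followed by a terminating 0:
  12 -> 1111111111110 (13 bits)
  11 -> 111111111110 (12 bits)
  11 -> 111111111110 (12 bits)
Total length = 13 + 12 + 12 = 37 bits.

Unary([12, 11, 11]) = 1111111111110111111111110111111111110 (37 bits)


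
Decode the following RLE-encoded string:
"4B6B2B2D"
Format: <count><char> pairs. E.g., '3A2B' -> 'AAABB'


Expanding each <count><char> pair:
  4B -> 'BBBB'
  6B -> 'BBBBBB'
  2B -> 'BB'
  2D -> 'DD'

Decoded = BBBBBBBBBBBBDD


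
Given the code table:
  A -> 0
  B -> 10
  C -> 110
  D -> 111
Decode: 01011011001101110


Decoding:
0 -> A
10 -> B
110 -> C
110 -> C
0 -> A
110 -> C
111 -> D
0 -> A


Result: ABCCACDA


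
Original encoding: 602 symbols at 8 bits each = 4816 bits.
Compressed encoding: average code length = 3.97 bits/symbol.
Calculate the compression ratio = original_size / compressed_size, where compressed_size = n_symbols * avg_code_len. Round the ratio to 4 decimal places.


original_size = n_symbols * orig_bits = 602 * 8 = 4816 bits
compressed_size = n_symbols * avg_code_len = 602 * 3.97 = 2389.94 bits
ratio = original_size / compressed_size = 4816 / 2389.94 = 2.0151

Compression ratio = 2.0151


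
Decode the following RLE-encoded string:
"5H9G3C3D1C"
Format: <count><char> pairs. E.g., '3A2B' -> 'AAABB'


Expanding each <count><char> pair:
  5H -> 'HHHHH'
  9G -> 'GGGGGGGGG'
  3C -> 'CCC'
  3D -> 'DDD'
  1C -> 'C'

Decoded = HHHHHGGGGGGGGGCCCDDDC


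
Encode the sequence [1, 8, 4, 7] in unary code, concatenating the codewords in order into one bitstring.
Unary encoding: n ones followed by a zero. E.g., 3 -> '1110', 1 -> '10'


Encode each number as n ones followed by a terminating 0:
  1 -> 10 (2 bits)
  8 -> 111111110 (9 bits)
  4 -> 11110 (5 bits)
  7 -> 11111110 (8 bits)
Total length = 2 + 9 + 5 + 8 = 24 bits.

Unary([1, 8, 4, 7]) = 101111111101111011111110 (24 bits)


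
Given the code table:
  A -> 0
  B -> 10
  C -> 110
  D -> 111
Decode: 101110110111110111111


Decoding:
10 -> B
111 -> D
0 -> A
110 -> C
111 -> D
110 -> C
111 -> D
111 -> D


Result: BDACDCDD


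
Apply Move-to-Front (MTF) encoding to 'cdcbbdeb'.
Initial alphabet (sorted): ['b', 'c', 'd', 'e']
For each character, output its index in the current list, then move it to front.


MTF encoding:
'c': index 1 in ['b', 'c', 'd', 'e'] -> ['c', 'b', 'd', 'e']
'd': index 2 in ['c', 'b', 'd', 'e'] -> ['d', 'c', 'b', 'e']
'c': index 1 in ['d', 'c', 'b', 'e'] -> ['c', 'd', 'b', 'e']
'b': index 2 in ['c', 'd', 'b', 'e'] -> ['b', 'c', 'd', 'e']
'b': index 0 in ['b', 'c', 'd', 'e'] -> ['b', 'c', 'd', 'e']
'd': index 2 in ['b', 'c', 'd', 'e'] -> ['d', 'b', 'c', 'e']
'e': index 3 in ['d', 'b', 'c', 'e'] -> ['e', 'd', 'b', 'c']
'b': index 2 in ['e', 'd', 'b', 'c'] -> ['b', 'e', 'd', 'c']


Output: [1, 2, 1, 2, 0, 2, 3, 2]
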